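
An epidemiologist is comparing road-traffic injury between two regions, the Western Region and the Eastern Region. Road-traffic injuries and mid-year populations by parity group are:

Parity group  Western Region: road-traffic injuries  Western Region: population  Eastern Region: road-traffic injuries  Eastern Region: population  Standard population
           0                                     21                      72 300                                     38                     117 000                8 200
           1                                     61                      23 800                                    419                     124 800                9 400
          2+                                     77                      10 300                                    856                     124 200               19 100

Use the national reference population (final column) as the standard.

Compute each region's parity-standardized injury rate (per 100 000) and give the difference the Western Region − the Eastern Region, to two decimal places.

Parity-specific rates per 100 000 for the Western Region: 29.05, 256.30, 747.57.
For the Eastern Region: 32.48, 335.74, 689.21.
Standard total = 36 700; weights = 0.2234, 0.2561, 0.5204.
The Western Region: 0.2234×29.05 + 0.2561×256.30 + 0.5204×747.57 = 461.2005 per 100 000.
The Eastern Region: 0.2234×32.48 + 0.2561×335.74 + 0.5204×689.21 = 451.9396 per 100 000.
Difference = 461.2005 − 451.9396 = 9.2609.

9.26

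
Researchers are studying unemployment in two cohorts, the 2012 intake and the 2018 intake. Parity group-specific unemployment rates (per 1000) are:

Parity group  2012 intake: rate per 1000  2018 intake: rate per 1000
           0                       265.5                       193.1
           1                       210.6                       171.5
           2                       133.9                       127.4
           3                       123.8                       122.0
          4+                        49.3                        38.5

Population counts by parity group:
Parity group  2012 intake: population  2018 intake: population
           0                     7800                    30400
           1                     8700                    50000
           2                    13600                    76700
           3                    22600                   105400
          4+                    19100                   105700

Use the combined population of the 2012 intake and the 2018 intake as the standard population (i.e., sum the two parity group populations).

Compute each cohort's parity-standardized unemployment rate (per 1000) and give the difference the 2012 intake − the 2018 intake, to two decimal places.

16.42

Combined standard total = 440000; weights = 0.0868, 0.1334, 0.2052, 0.2909, 0.2836.
The 2012 intake: 0.0868×265.5 + 0.1334×210.6 + 0.2052×133.9 + 0.2909×123.8 + 0.2836×49.3 = 128.6239 per 1000.
The 2018 intake: 0.0868×193.1 + 0.1334×171.5 + 0.2052×127.4 + 0.2909×122.0 + 0.2836×38.5 = 112.2011 per 1000.
Difference = 128.6239 − 112.2011 = 16.4228.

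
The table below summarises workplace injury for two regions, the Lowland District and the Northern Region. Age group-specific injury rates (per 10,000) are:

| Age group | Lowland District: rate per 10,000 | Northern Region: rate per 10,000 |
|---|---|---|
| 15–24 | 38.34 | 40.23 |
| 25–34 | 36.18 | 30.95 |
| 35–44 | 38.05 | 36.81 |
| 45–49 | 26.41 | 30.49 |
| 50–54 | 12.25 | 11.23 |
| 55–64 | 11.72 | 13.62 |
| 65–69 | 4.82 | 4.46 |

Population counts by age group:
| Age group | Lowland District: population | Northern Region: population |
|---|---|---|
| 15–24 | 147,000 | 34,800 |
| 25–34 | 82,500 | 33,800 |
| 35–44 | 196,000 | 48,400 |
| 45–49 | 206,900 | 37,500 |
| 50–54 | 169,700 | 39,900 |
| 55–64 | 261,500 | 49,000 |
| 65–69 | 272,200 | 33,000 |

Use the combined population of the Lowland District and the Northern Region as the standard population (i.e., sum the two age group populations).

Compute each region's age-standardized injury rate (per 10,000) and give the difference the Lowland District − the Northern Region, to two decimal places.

-0.43

Combined standard total = 1,612,200; weights = 0.1128, 0.0721, 0.1516, 0.1516, 0.1300, 0.1926, 0.1893.
The Lowland District: 0.1128×38.34 + 0.0721×36.18 + 0.1516×38.05 + 0.1516×26.41 + 0.1300×12.25 + 0.1926×11.72 + 0.1893×4.82 = 21.4674 per 10,000.
The Northern Region: 0.1128×40.23 + 0.0721×30.95 + 0.1516×36.81 + 0.1516×30.49 + 0.1300×11.23 + 0.1926×13.62 + 0.1893×4.46 = 21.8989 per 10,000.
Difference = 21.4674 − 21.8989 = -0.4315.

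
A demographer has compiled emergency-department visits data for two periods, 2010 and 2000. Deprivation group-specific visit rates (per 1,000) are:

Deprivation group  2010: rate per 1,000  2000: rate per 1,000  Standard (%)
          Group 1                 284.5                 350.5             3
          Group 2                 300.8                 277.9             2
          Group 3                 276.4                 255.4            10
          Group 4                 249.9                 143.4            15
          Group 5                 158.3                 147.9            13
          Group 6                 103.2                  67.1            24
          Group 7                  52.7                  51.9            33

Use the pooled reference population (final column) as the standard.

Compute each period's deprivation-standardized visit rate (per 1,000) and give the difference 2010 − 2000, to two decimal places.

Standard weights: 0.03, 0.02, 0.10, 0.15, 0.13, 0.24, 0.33.
2010: 0.0300×284.5 + 0.0200×300.8 + 0.1000×276.4 + 0.1500×249.9 + 0.1300×158.3 + 0.2400×103.2 + 0.3300×52.7 = 142.4140 per 1,000.
2000: 0.0300×350.5 + 0.0200×277.9 + 0.1000×255.4 + 0.1500×143.4 + 0.1300×147.9 + 0.2400×67.1 + 0.3300×51.9 = 115.5810 per 1,000.
Difference = 142.4140 − 115.5810 = 26.8330.

26.83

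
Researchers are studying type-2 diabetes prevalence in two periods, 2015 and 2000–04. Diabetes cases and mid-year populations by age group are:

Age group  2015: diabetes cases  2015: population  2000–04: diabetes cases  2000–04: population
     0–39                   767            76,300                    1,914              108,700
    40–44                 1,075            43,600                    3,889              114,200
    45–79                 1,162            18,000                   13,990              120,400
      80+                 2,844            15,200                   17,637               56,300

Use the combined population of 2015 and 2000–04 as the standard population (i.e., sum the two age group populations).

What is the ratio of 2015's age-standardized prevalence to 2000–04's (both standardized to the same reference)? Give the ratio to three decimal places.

0.596

Age-specific rates per 1,000 for 2015: 10.052, 24.656, 64.556, 187.105.
For 2000–04: 17.608, 34.054, 116.196, 313.268.
Combined standard total = 552,700; weights = 0.3347, 0.2855, 0.2504, 0.1294.
2015: 0.3347×10.052 + 0.2855×24.656 + 0.2504×64.556 + 0.1294×187.105 = 50.7742 per 1,000.
2000–04: 0.3347×17.608 + 0.2855×34.054 + 0.2504×116.196 + 0.1294×313.268 = 85.2388 per 1,000.
Ratio = 50.7742 ÷ 85.2388 = 0.59567.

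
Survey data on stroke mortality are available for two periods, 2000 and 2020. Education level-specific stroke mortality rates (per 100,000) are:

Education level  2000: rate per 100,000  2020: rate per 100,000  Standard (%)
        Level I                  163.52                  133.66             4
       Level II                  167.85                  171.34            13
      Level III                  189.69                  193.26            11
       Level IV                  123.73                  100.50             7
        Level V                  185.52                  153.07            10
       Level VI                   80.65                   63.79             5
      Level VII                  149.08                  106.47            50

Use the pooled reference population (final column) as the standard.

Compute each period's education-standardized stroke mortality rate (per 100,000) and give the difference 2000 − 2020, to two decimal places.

Standard weights: 0.04, 0.13, 0.11, 0.07, 0.10, 0.05, 0.50.
2000: 0.0400×163.52 + 0.1300×167.85 + 0.1100×189.69 + 0.0700×123.73 + 0.1000×185.52 + 0.0500×80.65 + 0.5000×149.08 = 155.0128 per 100,000.
2020: 0.0400×133.66 + 0.1300×171.34 + 0.1100×193.26 + 0.0700×100.50 + 0.1000×153.07 + 0.0500×63.79 + 0.5000×106.47 = 127.6457 per 100,000.
Difference = 155.0128 − 127.6457 = 27.3671.

27.37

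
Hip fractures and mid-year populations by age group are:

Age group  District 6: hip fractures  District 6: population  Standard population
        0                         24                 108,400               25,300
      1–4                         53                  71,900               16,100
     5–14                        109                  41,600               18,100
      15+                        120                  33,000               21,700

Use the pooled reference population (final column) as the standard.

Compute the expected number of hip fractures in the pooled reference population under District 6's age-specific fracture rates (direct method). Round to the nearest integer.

Age-specific rates per 100,000 for District 6: 22.14, 73.71, 262.02, 363.64.
Expected hip fractures = Σ (standard pop × age-specific rate ÷ 100,000)
= 25,300×22.14/100,000 + 16,100×73.71/100,000 + 18,100×262.02/100,000 + 21,700×363.64/100,000
= 5.60 + 11.87 + 47.43 + 78.91 = 143.80.

144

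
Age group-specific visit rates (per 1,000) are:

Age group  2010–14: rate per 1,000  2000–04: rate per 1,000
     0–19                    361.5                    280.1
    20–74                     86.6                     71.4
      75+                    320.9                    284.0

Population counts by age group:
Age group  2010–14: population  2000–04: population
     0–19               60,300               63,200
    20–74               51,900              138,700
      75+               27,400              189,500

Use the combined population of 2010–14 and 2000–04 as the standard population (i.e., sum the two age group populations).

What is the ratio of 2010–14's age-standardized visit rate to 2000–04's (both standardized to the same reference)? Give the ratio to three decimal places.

1.191

Combined standard total = 531,000; weights = 0.2326, 0.3589, 0.4085.
2010–14: 0.2326×361.5 + 0.3589×86.6 + 0.4085×320.9 = 246.2418 per 1,000.
2000–04: 0.2326×280.1 + 0.3589×71.4 + 0.4085×284.0 = 206.7811 per 1,000.
Ratio = 246.2418 ÷ 206.7811 = 1.19083.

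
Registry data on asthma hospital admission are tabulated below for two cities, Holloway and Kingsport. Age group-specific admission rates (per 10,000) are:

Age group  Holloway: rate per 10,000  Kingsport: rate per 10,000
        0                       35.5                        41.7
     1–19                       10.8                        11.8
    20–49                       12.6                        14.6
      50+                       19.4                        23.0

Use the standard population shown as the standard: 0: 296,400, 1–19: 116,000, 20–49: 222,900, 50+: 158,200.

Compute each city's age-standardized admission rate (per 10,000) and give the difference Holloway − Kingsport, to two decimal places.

Standard total = 793,500; weights = 0.3735, 0.1462, 0.2809, 0.1994.
Holloway: 0.3735×35.5 + 0.1462×10.8 + 0.2809×12.6 + 0.1994×19.4 = 22.2465 per 10,000.
Kingsport: 0.3735×41.7 + 0.1462×11.8 + 0.2809×14.6 + 0.1994×23.0 = 25.9882 per 10,000.
Difference = 22.2465 − 25.9882 = -3.7417.

-3.74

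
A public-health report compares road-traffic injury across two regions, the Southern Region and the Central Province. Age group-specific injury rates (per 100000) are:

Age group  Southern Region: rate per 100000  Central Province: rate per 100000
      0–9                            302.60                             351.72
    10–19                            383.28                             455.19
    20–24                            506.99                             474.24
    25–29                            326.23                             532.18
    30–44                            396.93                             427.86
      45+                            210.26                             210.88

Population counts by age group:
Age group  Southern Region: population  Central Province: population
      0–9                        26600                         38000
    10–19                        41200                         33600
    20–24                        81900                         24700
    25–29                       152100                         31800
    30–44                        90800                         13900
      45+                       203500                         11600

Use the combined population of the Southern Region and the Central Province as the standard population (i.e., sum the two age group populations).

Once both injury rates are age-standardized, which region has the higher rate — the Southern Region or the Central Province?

Central Province

Combined standard total = 749700; weights = 0.0862, 0.0998, 0.1422, 0.2453, 0.1397, 0.2869.
The Southern Region: 0.0862×302.60 + 0.0998×383.28 + 0.1422×506.99 + 0.2453×326.23 + 0.1397×396.93 + 0.2869×210.26 = 332.1884 per 100000.
The Central Province: 0.0862×351.72 + 0.0998×455.19 + 0.1422×474.24 + 0.2453×532.18 + 0.1397×427.86 + 0.2869×210.88 = 393.9555 per 100000.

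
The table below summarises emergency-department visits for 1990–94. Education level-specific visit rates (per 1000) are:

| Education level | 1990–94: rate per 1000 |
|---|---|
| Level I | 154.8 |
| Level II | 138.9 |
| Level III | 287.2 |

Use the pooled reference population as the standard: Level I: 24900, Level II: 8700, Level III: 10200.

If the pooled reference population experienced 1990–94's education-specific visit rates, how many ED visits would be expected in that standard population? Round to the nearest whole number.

Expected ED visits = Σ (standard pop × education-specific rate ÷ 1000)
= 24900×154.8/1000 + 8700×138.9/1000 + 10200×287.2/1000
= 3854.52 + 1208.43 + 2929.44 = 7992.39.

7992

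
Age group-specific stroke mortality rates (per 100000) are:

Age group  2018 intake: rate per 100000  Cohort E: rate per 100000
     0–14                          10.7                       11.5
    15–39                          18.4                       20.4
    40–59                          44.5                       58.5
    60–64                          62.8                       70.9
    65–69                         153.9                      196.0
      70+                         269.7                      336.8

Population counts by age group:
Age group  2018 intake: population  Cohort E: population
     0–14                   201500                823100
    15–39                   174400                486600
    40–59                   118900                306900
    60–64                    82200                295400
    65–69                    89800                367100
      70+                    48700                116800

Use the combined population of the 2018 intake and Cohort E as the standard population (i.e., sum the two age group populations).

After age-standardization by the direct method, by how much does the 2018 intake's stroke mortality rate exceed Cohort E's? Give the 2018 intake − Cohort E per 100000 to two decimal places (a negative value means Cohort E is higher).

Combined standard total = 3111400; weights = 0.3293, 0.2124, 0.1369, 0.1214, 0.1468, 0.0532.
The 2018 intake: 0.3293×10.7 + 0.2124×18.4 + 0.1369×44.5 + 0.1214×62.8 + 0.1468×153.9 + 0.0532×269.7 = 58.0894 per 100000.
Cohort E: 0.3293×11.5 + 0.2124×20.4 + 0.1369×58.5 + 0.1214×70.9 + 0.1468×196.0 + 0.0532×336.8 = 71.4281 per 100000.
Difference = 58.0894 − 71.4281 = -13.3387.

-13.34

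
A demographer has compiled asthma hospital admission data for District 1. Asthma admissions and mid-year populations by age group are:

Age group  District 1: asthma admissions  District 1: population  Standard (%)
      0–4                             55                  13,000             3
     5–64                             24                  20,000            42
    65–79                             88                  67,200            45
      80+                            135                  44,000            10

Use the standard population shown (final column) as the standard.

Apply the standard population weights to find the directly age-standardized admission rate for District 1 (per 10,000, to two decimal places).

Age-specific rates per 10,000 for District 1: 42.31, 12.00, 13.10, 30.68.
Standard weights: 0.03, 0.42, 0.45, 0.10.
Standardized rate: 0.0300×42.31 + 0.4200×12.00 + 0.4500×13.10 + 0.1000×30.68 = 15.2703 per 10,000.

15.27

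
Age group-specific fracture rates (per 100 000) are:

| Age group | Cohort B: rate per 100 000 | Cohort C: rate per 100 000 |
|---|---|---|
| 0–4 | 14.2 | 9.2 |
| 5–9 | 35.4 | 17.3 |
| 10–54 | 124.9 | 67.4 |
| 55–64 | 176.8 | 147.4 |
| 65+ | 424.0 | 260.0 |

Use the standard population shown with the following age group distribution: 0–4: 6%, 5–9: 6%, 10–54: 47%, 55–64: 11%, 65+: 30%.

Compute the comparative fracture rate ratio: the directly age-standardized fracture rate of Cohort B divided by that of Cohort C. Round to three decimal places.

1.634

Standard weights: 0.06, 0.06, 0.47, 0.11, 0.30.
Cohort B: 0.0600×14.2 + 0.0600×35.4 + 0.4700×124.9 + 0.1100×176.8 + 0.3000×424.0 = 208.3270 per 100 000.
Cohort C: 0.0600×9.2 + 0.0600×17.3 + 0.4700×67.4 + 0.1100×147.4 + 0.3000×260.0 = 127.4820 per 100 000.
Ratio = 208.3270 ÷ 127.4820 = 1.63417.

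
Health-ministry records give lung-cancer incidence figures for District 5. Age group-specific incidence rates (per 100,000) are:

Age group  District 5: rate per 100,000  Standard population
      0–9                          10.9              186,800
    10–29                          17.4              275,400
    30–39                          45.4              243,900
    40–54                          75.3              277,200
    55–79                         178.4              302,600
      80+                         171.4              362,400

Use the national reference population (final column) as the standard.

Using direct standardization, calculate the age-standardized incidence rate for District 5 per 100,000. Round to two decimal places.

Standard total = 1,648,300; weights = 0.1133, 0.1671, 0.1480, 0.1682, 0.1836, 0.2199.
Standardized rate: 0.1133×10.9 + 0.1671×17.4 + 0.1480×45.4 + 0.1682×75.3 + 0.1836×178.4 + 0.2199×171.4 = 93.9595 per 100,000.

93.96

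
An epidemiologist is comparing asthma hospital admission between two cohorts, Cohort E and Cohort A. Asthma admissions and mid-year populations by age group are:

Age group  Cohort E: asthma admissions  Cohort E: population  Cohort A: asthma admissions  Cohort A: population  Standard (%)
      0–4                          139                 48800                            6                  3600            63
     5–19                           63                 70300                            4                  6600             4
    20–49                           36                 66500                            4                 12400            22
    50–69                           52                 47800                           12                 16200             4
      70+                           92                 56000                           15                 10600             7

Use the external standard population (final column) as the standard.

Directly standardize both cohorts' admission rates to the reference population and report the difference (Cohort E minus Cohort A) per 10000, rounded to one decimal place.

8.3

Age-specific rates per 10000 for Cohort E: 28.48, 8.96, 5.41, 10.88, 16.43.
For Cohort A: 16.67, 6.06, 3.23, 7.41, 14.15.
Standard weights: 0.63, 0.04, 0.22, 0.04, 0.07.
Cohort E: 0.6300×28.48 + 0.0400×8.96 + 0.2200×5.41 + 0.0400×10.88 + 0.0700×16.43 = 21.0793 per 10000.
Cohort A: 0.6300×16.67 + 0.0400×6.06 + 0.2200×3.23 + 0.0400×7.41 + 0.0700×14.15 = 12.7390 per 10000.
Difference = 21.0793 − 12.7390 = 8.3403.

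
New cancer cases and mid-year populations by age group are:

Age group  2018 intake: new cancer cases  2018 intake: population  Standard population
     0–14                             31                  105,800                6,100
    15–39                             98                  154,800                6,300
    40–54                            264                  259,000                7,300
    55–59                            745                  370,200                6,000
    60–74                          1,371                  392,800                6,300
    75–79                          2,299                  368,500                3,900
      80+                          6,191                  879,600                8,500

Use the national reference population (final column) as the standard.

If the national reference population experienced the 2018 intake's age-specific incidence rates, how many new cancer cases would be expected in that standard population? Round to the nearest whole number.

Age-specific rates per 100,000 for the 2018 intake: 29.30, 63.31, 101.93, 201.24, 349.03, 623.88, 703.84.
Expected new cancer cases = Σ (standard pop × age-specific rate ÷ 100,000)
= 6,100×29.30/100,000 + 6,300×63.31/100,000 + 7,300×101.93/100,000 + 6,000×201.24/100,000 + 6,300×349.03/100,000 + 3,900×623.88/100,000 + 8,500×703.84/100,000
= 1.79 + 3.99 + 7.44 + 12.07 + 21.99 + 24.33 + 59.83 = 131.44.

131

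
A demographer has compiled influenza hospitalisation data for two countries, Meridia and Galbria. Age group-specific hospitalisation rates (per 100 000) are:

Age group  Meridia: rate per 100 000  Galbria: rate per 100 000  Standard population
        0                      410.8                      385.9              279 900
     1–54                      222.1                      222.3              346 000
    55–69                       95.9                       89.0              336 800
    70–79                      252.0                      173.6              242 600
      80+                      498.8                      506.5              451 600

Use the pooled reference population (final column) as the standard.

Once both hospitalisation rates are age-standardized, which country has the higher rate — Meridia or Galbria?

Standard total = 1 656 900; weights = 0.1689, 0.2088, 0.2033, 0.1464, 0.2726.
Meridia: 0.1689×410.8 + 0.2088×222.1 + 0.2033×95.9 + 0.1464×252.0 + 0.2726×498.8 = 308.1187 per 100 000.
Galbria: 0.1689×385.9 + 0.2088×222.3 + 0.2033×89.0 + 0.1464×173.6 + 0.2726×506.5 = 293.1711 per 100 000.

Meridia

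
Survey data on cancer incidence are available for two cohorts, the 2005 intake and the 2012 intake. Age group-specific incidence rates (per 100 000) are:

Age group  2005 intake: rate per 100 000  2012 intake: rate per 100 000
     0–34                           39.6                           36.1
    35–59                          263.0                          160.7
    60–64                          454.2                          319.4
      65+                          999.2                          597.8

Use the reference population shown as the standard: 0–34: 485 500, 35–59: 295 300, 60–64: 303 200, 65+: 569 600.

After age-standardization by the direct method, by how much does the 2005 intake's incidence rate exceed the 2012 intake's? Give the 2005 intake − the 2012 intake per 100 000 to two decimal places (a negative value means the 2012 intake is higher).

182.28

Standard total = 1 653 600; weights = 0.2936, 0.1786, 0.1834, 0.3445.
The 2005 intake: 0.2936×39.6 + 0.1786×263.0 + 0.1834×454.2 + 0.3445×999.2 = 486.0592 per 100 000.
The 2012 intake: 0.2936×36.1 + 0.1786×160.7 + 0.1834×319.4 + 0.3445×597.8 = 303.7798 per 100 000.
Difference = 486.0592 − 303.7798 = 182.2794.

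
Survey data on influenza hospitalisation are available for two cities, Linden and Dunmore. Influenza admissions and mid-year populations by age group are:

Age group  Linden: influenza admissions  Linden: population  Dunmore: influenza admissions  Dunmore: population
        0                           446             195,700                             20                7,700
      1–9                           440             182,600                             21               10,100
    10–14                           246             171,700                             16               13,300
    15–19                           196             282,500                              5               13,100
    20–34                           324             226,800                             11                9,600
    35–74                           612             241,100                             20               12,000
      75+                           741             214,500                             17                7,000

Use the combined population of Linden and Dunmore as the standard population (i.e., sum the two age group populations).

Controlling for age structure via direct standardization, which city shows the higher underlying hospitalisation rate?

Age-specific rates per 100,000 for Linden: 227.90, 240.96, 143.27, 69.38, 142.86, 253.84, 345.45.
For Dunmore: 259.74, 207.92, 120.30, 38.17, 114.58, 166.67, 242.86.
Combined standard total = 1,587,700; weights = 0.1281, 0.1214, 0.1165, 0.1862, 0.1489, 0.1594, 0.1395.
Linden: 0.1281×227.90 + 0.1214×240.96 + 0.1165×143.27 + 0.1862×69.38 + 0.1489×142.86 + 0.1594×253.84 + 0.1395×345.45 = 197.9836 per 100,000.
Dunmore: 0.1281×259.74 + 0.1214×207.92 + 0.1165×120.30 + 0.1862×38.17 + 0.1489×114.58 + 0.1594×166.67 + 0.1395×242.86 = 157.1451 per 100,000.

Linden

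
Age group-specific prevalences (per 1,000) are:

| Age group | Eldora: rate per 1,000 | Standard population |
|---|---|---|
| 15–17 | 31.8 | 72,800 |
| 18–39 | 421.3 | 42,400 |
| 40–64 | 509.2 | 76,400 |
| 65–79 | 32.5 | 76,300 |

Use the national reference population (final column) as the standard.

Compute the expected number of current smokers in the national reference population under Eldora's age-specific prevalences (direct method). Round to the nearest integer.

Expected current smokers = Σ (standard pop × age-specific rate ÷ 1,000)
= 72,800×31.8/1,000 + 42,400×421.3/1,000 + 76,400×509.2/1,000 + 76,300×32.5/1,000
= 2315.04 + 17863.12 + 38902.88 + 2479.75 = 61560.79.

61561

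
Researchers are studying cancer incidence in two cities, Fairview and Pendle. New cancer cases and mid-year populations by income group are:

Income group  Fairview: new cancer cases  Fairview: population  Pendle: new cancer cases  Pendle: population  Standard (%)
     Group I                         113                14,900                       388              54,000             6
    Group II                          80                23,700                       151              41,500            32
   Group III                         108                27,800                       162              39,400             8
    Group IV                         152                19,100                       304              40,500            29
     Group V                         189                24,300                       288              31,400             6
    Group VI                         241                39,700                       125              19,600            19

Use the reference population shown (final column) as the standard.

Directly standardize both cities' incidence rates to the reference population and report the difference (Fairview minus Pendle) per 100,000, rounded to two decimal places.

Income-specific rates per 100,000 for Fairview: 758.39, 337.55, 388.49, 795.81, 777.78, 607.05.
For Pendle: 718.52, 363.86, 411.17, 750.62, 917.20, 637.76.
Standard weights: 0.06, 0.32, 0.08, 0.29, 0.06, 0.19.
Fairview: 0.0600×758.39 + 0.3200×337.55 + 0.0800×388.49 + 0.2900×795.81 + 0.0600×777.78 + 0.1900×607.05 = 577.3914 per 100,000.
Pendle: 0.0600×718.52 + 0.3200×363.86 + 0.0800×411.17 + 0.2900×750.62 + 0.0600×917.20 + 0.1900×637.76 = 586.3226 per 100,000.
Difference = 577.3914 − 586.3226 = -8.9311.

-8.93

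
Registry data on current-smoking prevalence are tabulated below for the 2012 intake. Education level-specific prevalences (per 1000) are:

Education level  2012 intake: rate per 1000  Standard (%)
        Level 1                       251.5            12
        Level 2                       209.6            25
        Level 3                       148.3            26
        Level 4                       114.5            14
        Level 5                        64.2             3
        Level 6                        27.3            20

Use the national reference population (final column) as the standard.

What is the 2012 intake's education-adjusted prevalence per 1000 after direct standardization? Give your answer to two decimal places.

144.55

Standard weights: 0.12, 0.25, 0.26, 0.14, 0.03, 0.20.
Standardized rate: 0.1200×251.5 + 0.2500×209.6 + 0.2600×148.3 + 0.1400×114.5 + 0.0300×64.2 + 0.2000×27.3 = 144.5540 per 1000.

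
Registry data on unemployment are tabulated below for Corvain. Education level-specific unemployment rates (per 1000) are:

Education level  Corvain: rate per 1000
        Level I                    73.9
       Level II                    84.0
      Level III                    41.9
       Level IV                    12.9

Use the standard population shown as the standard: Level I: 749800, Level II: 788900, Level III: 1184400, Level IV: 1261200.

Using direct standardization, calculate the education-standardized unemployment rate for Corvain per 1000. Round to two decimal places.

Standard total = 3984300; weights = 0.1882, 0.1980, 0.2973, 0.3165.
Standardized rate: 0.1882×73.9 + 0.1980×84.0 + 0.2973×41.9 + 0.3165×12.9 = 47.0782 per 1000.

47.08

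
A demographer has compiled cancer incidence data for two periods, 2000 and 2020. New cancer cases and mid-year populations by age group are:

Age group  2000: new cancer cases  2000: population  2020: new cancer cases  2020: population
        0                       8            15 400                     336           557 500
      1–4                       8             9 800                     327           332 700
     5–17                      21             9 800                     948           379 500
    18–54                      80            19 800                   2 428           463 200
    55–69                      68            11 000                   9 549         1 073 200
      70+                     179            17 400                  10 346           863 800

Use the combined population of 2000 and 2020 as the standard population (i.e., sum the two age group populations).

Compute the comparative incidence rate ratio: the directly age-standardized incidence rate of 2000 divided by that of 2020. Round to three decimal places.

Age-specific rates per 100 000 for 2000: 51.95, 81.63, 214.29, 404.04, 618.18, 1028.74.
For 2020: 60.27, 98.29, 249.80, 524.18, 889.77, 1197.73.
Combined standard total = 3 753 100; weights = 0.1526, 0.0913, 0.1037, 0.1287, 0.2889, 0.2348.
2000: 0.1526×51.95 + 0.0913×81.63 + 0.1037×214.29 + 0.1287×404.04 + 0.2889×618.18 + 0.2348×1028.74 = 509.7247 per 100 000.
2020: 0.1526×60.27 + 0.0913×98.29 + 0.1037×249.80 + 0.1287×524.18 + 0.2889×889.77 + 0.2348×1197.73 = 649.7951 per 100 000.
Ratio = 509.7247 ÷ 649.7951 = 0.78444.

0.784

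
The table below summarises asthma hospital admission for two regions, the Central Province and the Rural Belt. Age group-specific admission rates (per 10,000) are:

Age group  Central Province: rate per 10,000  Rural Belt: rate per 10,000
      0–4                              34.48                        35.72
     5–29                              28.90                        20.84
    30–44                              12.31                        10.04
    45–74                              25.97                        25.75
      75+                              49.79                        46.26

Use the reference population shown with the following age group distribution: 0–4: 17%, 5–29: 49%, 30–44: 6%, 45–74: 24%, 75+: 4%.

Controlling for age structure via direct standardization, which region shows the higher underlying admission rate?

Central Province

Standard weights: 0.17, 0.49, 0.06, 0.24, 0.04.
The Central Province: 0.1700×34.48 + 0.4900×28.90 + 0.0600×12.31 + 0.2400×25.97 + 0.0400×49.79 = 28.9856 per 10,000.
The Rural Belt: 0.1700×35.72 + 0.4900×20.84 + 0.0600×10.04 + 0.2400×25.75 + 0.0400×46.26 = 24.9168 per 10,000.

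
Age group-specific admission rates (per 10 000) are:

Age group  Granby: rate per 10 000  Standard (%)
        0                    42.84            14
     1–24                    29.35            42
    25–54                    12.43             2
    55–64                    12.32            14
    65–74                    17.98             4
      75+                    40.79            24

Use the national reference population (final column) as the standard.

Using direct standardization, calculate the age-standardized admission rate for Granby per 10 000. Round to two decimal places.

Standard weights: 0.14, 0.42, 0.02, 0.14, 0.04, 0.24.
Standardized rate: 0.1400×42.84 + 0.4200×29.35 + 0.0200×12.43 + 0.1400×12.32 + 0.0400×17.98 + 0.2400×40.79 = 30.8068 per 10 000.

30.81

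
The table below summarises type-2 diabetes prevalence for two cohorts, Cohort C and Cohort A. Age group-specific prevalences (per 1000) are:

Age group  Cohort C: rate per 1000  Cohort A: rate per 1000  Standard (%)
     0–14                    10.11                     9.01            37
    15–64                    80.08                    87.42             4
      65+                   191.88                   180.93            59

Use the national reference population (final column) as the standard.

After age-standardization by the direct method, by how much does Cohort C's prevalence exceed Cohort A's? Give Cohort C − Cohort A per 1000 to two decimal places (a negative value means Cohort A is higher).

Standard weights: 0.37, 0.04, 0.59.
Cohort C: 0.3700×10.11 + 0.0400×80.08 + 0.5900×191.88 = 120.1531 per 1000.
Cohort A: 0.3700×9.01 + 0.0400×87.42 + 0.5900×180.93 = 113.5792 per 1000.
Difference = 120.1531 − 113.5792 = 6.5739.

6.57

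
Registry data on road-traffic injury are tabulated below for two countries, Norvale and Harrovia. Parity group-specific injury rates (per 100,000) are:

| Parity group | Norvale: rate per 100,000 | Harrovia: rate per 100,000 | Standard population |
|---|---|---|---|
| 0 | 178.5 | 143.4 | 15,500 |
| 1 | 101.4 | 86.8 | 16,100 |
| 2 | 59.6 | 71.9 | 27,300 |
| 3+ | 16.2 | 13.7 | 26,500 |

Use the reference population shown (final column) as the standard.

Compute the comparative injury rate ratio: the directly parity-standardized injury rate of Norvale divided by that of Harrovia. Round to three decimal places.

1.086

Standard total = 85,400; weights = 0.1815, 0.1885, 0.3197, 0.3103.
Norvale: 0.1815×178.5 + 0.1885×101.4 + 0.3197×59.6 + 0.3103×16.2 = 75.5933 per 100,000.
Harrovia: 0.1815×143.4 + 0.1885×86.8 + 0.3197×71.9 + 0.3103×13.7 = 69.6265 per 100,000.
Ratio = 75.5933 ÷ 69.6265 = 1.08570.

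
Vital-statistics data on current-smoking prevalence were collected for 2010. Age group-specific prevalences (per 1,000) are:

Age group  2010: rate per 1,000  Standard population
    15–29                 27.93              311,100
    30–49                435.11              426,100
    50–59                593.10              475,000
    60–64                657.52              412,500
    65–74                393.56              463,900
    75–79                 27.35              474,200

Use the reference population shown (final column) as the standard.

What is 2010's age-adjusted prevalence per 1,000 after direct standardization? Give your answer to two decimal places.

Standard total = 2,562,800; weights = 0.1214, 0.1663, 0.1853, 0.1610, 0.1810, 0.1850.
Standardized rate: 0.1214×27.93 + 0.1663×435.11 + 0.1853×593.10 + 0.1610×657.52 + 0.1810×393.56 + 0.1850×27.35 = 367.7933 per 1,000.

367.79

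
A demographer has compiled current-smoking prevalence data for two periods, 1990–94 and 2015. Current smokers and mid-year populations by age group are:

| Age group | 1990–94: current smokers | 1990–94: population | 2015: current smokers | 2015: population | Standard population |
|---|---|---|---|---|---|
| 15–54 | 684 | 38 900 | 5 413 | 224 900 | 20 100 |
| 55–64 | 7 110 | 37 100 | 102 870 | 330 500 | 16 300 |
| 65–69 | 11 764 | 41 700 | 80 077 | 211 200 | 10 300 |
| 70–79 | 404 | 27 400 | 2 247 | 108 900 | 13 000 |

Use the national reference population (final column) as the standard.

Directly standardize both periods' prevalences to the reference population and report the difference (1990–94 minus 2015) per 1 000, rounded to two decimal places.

-52.87

Age-specific rates per 1 000 for 1990–94: 17.584, 191.644, 282.110, 14.745.
For 2015: 24.068, 311.256, 379.152, 20.634.
Standard total = 59 700; weights = 0.3367, 0.2730, 0.1725, 0.2178.
1990–94: 0.3367×17.584 + 0.2730×191.644 + 0.1725×282.110 + 0.2178×14.745 = 110.1281 per 1 000.
2015: 0.3367×24.068 + 0.2730×311.256 + 0.1725×379.152 + 0.2178×20.634 = 162.9942 per 1 000.
Difference = 110.1281 − 162.9942 = -52.8661.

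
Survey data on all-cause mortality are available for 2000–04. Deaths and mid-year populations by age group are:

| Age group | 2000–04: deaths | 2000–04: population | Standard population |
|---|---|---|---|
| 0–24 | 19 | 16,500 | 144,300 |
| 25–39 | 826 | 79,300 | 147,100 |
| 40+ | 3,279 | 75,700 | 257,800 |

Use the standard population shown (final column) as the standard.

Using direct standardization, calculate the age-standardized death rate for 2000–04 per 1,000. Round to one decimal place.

Age-specific rates per 1,000 for 2000–04: 1.152, 10.416, 43.316.
Standard total = 549,200; weights = 0.2627, 0.2678, 0.4694.
Standardized rate: 0.2627×1.152 + 0.2678×10.416 + 0.4694×43.316 = 23.4253 per 1,000.

23.4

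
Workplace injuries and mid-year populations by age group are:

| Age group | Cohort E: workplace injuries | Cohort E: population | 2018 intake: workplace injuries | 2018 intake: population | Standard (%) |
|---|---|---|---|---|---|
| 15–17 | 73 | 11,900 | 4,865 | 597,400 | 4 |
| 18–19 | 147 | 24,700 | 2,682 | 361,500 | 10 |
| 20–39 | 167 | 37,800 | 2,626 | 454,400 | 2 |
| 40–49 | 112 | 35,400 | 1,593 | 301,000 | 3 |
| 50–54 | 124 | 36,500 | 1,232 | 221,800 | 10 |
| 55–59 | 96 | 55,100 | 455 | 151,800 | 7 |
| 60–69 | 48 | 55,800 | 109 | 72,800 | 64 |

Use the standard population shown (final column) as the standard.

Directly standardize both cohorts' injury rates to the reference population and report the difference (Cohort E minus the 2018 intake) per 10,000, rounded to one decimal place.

-10.3

Age-specific rates per 10,000 for Cohort E: 61.34, 59.51, 44.18, 31.64, 33.97, 17.42, 8.60.
For the 2018 intake: 81.44, 74.19, 57.79, 52.92, 55.55, 29.97, 14.97.
Standard weights: 0.04, 0.10, 0.02, 0.03, 0.10, 0.07, 0.64.
Cohort E: 0.0400×61.34 + 0.1000×59.51 + 0.0200×44.18 + 0.0300×31.64 + 0.1000×33.97 + 0.0700×17.42 + 0.6400×8.60 = 20.3602 per 10,000.
The 2018 intake: 0.0400×81.44 + 0.1000×74.19 + 0.0200×57.79 + 0.0300×52.92 + 0.1000×55.55 + 0.0700×29.97 + 0.6400×14.97 = 30.6552 per 10,000.
Difference = 20.3602 − 30.6552 = -10.2950.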